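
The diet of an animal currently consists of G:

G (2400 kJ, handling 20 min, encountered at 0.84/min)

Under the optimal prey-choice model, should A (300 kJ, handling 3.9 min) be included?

No

Intake rate on the current diet: R = (0.84×2400) / (1 + 0.84×20) = 2016/17.8 = 113.3 kJ/min.
A: E/h = 300/3.9 = 76.92 kJ/min.
76.92 < 113.3, so adding A would lower the average — exclude it.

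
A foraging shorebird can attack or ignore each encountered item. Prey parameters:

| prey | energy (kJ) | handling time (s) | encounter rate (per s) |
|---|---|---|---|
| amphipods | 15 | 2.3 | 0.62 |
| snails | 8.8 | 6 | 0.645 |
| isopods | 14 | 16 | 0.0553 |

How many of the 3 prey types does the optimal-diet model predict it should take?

Profitabilities (E/h, kJ/s): amphipods 6.52, snails 1.47, isopods 0.875. Add prey in this order while the next type's profitability exceeds the intake rate on those already taken.
Rate on top 1: 3.833. snails: 1.47 < 3.833 → exclude; stop.
Optimal diet: amphipods — 1 of 3 types.

1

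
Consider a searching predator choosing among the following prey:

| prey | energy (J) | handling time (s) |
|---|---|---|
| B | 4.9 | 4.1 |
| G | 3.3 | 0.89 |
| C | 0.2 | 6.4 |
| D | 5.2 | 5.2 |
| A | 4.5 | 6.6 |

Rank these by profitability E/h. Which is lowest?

In descending order of E/h:
G: 3.3/0.89 = 3.71 J/s
B: 4.9/4.1 = 1.2 J/s
D: 5.2/5.2 = 1 J/s
A: 4.5/6.6 = 0.682 J/s
C: 0.2/6.4 = 0.0312 J/s

C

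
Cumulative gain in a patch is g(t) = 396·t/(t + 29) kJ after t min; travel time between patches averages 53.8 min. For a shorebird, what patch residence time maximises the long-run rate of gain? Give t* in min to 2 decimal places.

39.50 min

Optimal t* satisfies g'(t*) = g(t*)/(T + t*).
g'(t) = 396·29/(t + 29)². Setting 396·29/(t+29)² = 396t/[(t+29)(53.8+t)] gives 29(53.8+t) = t(t+29), so t² = 29×53.8 = 1560.
t* = √1560 = 39.5 min.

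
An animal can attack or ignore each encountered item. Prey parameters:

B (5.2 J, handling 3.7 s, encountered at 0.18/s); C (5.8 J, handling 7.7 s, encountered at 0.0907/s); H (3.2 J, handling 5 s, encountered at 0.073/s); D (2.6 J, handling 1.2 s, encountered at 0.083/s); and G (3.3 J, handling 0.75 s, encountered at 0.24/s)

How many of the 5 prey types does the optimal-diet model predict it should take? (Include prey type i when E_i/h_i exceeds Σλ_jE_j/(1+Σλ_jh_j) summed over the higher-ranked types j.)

Rank by E/h (J/s): G 4.4, D 2.17, B 1.41, C 0.753, H 0.64. Include each in turn until the next type's E/h falls below the running intake rate.
Rate on top 1: 0.6712. D: 2.17 > 0.6712 → include.
Rate on top 2: 0.7876. B: 1.41 > 0.7876 → include.
Rate on top 3: 0.9991. C: 0.753 < 0.9991 → exclude; stop.
Optimal diet: G, D, B — 3 of 5 types.

3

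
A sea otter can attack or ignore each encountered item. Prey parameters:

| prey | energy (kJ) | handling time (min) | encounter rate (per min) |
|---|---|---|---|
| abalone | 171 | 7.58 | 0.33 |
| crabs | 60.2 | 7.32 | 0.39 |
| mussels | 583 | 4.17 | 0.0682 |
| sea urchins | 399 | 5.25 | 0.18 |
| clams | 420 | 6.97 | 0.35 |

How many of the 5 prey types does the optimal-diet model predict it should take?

Profitabilities (E/h, kJ/min): mussels 140, sea urchins 76, clams 60.3, abalone 22.6, crabs 8.22. Add prey in this order while the next type's profitability exceeds the intake rate on those already taken.
Rate on top 1: 30.96. sea urchins: 76 > 30.96 → include.
Rate on top 2: 50.05. clams: 60.3 > 50.05 → include.
Rate on top 3: 55.38. abalone: 22.6 < 55.38 → exclude; stop.
Optimal diet: mussels, sea urchins, clams — 3 of 5 types.

3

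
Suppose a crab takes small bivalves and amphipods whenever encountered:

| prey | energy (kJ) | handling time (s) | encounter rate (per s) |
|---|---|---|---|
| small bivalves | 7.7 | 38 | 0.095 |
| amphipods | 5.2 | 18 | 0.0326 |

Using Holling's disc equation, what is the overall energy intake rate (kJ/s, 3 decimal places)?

0.173 kJ/s

R = (0.095×7.7 + 0.0326×5.2) / (1 + 0.095×38 + 0.0326×18) = 0.901/5.197 = 0.1734 kJ/s.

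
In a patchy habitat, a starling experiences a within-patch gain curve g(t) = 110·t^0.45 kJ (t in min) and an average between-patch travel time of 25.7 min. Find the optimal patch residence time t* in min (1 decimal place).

Maximise g(t)/(T+t): set derivative to zero → g'(t)(T+t) = g(t).
g'(t) = 0.45·110·t^-0.55. Setting 0.45·110·t^-0.55 = 110·t^0.45/(25.7+t) gives 0.45(25.7+t) = t, so 0.55·t = 0.45×25.7.
t* = 0.45×25.7/0.55 = 21.03 min.

21.0 min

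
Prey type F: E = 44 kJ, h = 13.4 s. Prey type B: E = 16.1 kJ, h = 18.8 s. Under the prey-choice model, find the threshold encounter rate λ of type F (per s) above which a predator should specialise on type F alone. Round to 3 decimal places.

0.026 per s

Drop type B once their profitability E₂/h₂ falls below the rate achievable on type F alone: E₂/h₂ = λE₁/(1 + λh₁).
Solve for λ: λE₁h₂ = E₂(1 + λh₁) → λ(E₁h₂ − E₂h₁) = E₂ → λ = E₂/(E₁h₂ − E₂h₁).
λ = 16.1/(44×18.8 − 16.1×13.4) = 16.1/611.5 = 0.02633 per s.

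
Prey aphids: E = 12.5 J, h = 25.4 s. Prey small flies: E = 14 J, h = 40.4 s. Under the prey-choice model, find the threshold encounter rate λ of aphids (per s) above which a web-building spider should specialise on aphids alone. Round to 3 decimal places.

0.094 per s

At the threshold, the rate on aphids alone equals the profitability of small flies: λ·12.5/(1 + λ·25.4) = 14/40.4 = 0.3465.
Rearranging, λ(12.5 − 0.3465×25.4) = 0.3465, so λ = 0.3465/3.698 = 0.09371 per s.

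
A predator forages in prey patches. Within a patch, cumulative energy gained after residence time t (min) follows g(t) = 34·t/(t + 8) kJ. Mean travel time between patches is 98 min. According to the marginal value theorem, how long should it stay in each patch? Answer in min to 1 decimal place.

28.0 min

By the marginal value theorem, leave when the instantaneous gain rate g'(t) equals the habitat-wide average g(t)/(T + t).
g'(t) = 34·8/(t + 8)². Setting 34·8/(t+8)² = 34t/[(t+8)(98+t)] gives 8(98+t) = t(t+8), so t² = 8×98 = 784.
t* = √784 = 28 min.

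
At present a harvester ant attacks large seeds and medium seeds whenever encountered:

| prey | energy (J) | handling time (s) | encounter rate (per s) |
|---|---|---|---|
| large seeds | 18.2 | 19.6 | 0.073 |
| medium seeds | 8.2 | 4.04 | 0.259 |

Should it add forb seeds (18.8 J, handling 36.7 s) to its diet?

Current rate: (0.073×18.2 + 0.259×8.2)/(1 + 0.073×19.6 + 0.259×4.04) = 0.9929 J/s.
Profitability of forb seeds: 18.8/36.7 = 0.5123 J/s.
0.5123 < 0.9929, so adding forb seeds would lower the average — exclude it.

No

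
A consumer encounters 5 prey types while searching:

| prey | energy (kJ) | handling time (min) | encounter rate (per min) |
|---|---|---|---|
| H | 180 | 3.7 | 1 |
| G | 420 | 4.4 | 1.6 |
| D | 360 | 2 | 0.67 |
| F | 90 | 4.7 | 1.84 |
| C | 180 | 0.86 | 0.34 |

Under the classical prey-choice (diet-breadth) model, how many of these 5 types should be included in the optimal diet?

2

Profitabilities (E/h, kJ/min): C 209, D 180, G 95.5, H 48.6, F 19.1. Add prey in this order while the next type's profitability exceeds the intake rate on those already taken.
Rate on top 1: 47.35. D: 180 > 47.35 → include.
Rate on top 2: 114.9. G: 95.5 < 114.9 → exclude; stop.
Optimal diet: C, D — 2 of 5 types.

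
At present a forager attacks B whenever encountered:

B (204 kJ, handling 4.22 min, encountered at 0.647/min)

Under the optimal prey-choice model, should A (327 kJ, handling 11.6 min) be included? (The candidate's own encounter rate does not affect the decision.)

On B alone, R = ΣλE/(1+Σλh) = 132/3.73 = 35.38 kJ/min.
A: E/h = 327/11.6 = 28.19 kJ/min.
Since 28.19 < R, time spent handling A is better spent searching.

No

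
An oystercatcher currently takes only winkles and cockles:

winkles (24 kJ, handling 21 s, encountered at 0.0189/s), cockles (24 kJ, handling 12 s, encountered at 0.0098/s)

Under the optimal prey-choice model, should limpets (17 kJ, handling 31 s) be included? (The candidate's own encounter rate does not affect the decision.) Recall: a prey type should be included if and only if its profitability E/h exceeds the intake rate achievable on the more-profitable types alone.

Intake rate on the current diet: R = (0.0189×24 + 0.0098×24) / (1 + 0.0189×21 + 0.0098×12) = 0.6888/1.514 = 0.4548 kJ/s.
Profitability of limpets: 17/31 = 0.5484 kJ/s.
0.5484 > 0.4548, so adding limpets raises the average — include it.

Yes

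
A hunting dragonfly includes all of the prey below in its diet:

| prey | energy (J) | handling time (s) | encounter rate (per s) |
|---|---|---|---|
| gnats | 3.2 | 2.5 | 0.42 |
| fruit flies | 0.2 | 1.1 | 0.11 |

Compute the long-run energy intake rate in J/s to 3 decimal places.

R = (0.42×3.2 + 0.11×0.2) / (1 + 0.42×2.5 + 0.11×1.1) = 1.366/2.171 = 0.6292 J/s.

0.629 J/s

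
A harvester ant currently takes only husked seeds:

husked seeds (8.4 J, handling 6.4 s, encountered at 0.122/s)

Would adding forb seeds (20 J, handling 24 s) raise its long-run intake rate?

Yes

Intake rate on the current diet: R = (0.122×8.4) / (1 + 0.122×6.4) = 1.025/1.781 = 0.5755 J/s.
Profitability of forb seeds: 20/24 = 0.8333 J/s.
Since 0.8333 > R, including forb seeds increases the long-run rate.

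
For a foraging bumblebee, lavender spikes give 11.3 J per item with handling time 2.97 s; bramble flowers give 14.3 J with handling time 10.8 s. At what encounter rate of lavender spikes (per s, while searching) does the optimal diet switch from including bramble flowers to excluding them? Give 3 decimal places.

0.180 per s

The zero-one rule: include bramble flowers iff E₂/h₂ > λE₁/(1+λh₁). Equality gives the switch point.
λE₁h₂ = E₂ + λE₂h₁ ⇒ λ = E₂/(E₁h₂ − E₂h₁) = 14.3/(122 − 42.47) = 0.1797 per s.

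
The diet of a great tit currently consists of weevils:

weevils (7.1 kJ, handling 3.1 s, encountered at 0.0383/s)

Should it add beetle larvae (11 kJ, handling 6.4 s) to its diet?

Current rate: (0.0383×7.1)/(1 + 0.0383×3.1) = 0.2431 kJ/s.
Profitability of beetle larvae: 11/6.4 = 1.719 kJ/s.
1.719 > 0.2431, so adding beetle larvae raises the average — include it.

Yes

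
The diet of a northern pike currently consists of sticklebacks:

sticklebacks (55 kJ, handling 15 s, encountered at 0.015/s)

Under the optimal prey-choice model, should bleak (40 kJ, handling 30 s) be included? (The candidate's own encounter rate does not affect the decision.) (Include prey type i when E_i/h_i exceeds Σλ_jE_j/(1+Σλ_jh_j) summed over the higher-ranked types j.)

Current rate: (0.015×55)/(1 + 0.015×15) = 0.6735 kJ/s.
Profitability of bleak: 40/30 = 1.333 kJ/s.
1.333 > 0.6735, so adding bleak raises the average — include it.

Yes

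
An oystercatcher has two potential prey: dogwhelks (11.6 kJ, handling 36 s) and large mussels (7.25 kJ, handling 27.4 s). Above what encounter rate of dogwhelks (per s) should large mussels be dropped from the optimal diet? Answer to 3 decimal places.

0.128 per s

Drop large mussels once their profitability E₂/h₂ falls below the rate achievable on dogwhelks alone: E₂/h₂ = λE₁/(1 + λh₁).
Solve for λ: λE₁h₂ = E₂(1 + λh₁) → λ(E₁h₂ − E₂h₁) = E₂ → λ = E₂/(E₁h₂ − E₂h₁).
λ = 7.25/(11.6×27.4 − 7.25×36) = 7.25/56.84 = 0.1276 per s.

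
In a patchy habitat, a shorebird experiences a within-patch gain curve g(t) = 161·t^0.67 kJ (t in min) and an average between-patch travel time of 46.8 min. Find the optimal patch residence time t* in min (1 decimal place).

Maximise g(t)/(T+t): set derivative to zero → g'(t)(T+t) = g(t).
g'(t) = 0.67·161·t^-0.33. Setting 0.67·161·t^-0.33 = 161·t^0.67/(46.8+t) gives 0.67(46.8+t) = t, so 0.33·t = 0.67×46.8.
t* = 0.67×46.8/0.33 = 95.02 min.

95.0 min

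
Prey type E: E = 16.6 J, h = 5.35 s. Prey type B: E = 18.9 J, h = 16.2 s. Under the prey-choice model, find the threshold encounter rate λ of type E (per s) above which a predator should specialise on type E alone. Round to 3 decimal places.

Drop type B once their profitability E₂/h₂ falls below the rate achievable on type E alone: E₂/h₂ = λE₁/(1 + λh₁).
Solve for λ: λE₁h₂ = E₂(1 + λh₁) → λ(E₁h₂ − E₂h₁) = E₂ → λ = E₂/(E₁h₂ − E₂h₁).
λ = 18.9/(16.6×16.2 − 18.9×5.35) = 18.9/167.8 = 0.1126 per s.

0.113 per s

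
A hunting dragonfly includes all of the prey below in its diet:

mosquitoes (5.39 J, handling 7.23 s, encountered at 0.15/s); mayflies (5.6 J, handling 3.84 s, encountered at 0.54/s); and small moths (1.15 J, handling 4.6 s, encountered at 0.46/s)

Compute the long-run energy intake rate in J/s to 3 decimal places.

0.695 J/s

R = Σλ_iE_i / (1 + Σλ_ih_i)
Numerator: 0.15×5.39 + 0.54×5.6 + 0.46×1.15 = 4.361
Denominator: 1 + 0.15×7.23 + 0.54×3.84 + 0.46×4.6 = 6.274
R = 4.361/6.274 = 0.6952 J/s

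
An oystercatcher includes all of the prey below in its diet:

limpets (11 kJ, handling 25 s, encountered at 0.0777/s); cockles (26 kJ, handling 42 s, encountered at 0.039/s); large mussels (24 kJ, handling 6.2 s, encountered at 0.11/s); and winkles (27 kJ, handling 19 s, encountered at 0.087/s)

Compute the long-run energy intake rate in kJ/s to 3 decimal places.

R = Σλ_iE_i / (1 + Σλ_ih_i)
Numerator: 0.0777×11 + 0.039×26 + 0.11×24 + 0.087×27 = 6.858
Denominator: 1 + 0.0777×25 + 0.039×42 + 0.11×6.2 + 0.087×19 = 6.915
R = 6.858/6.915 = 0.9916 kJ/s

0.992 kJ/s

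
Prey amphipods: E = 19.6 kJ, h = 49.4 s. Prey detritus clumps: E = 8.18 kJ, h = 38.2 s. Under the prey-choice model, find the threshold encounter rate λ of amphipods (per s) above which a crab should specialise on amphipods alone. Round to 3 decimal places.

0.024 per s

The zero-one rule: include detritus clumps iff E₂/h₂ > λE₁/(1+λh₁). Equality gives the switch point.
λE₁h₂ = E₂ + λE₂h₁ ⇒ λ = E₂/(E₁h₂ − E₂h₁) = 8.18/(748.7 − 404.1) = 0.02374 per s.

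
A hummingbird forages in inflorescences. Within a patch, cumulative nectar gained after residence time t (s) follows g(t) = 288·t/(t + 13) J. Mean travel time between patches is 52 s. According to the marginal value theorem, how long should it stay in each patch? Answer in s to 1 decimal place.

Maximise g(t)/(T+t): set derivative to zero → g'(t)(T+t) = g(t).
g'(t) = 288·13/(t + 13)². Setting 288·13/(t+13)² = 288t/[(t+13)(52+t)] gives 13(52+t) = t(t+13), so t² = 13×52 = 676.
t* = √676 = 26 s.

26.0 s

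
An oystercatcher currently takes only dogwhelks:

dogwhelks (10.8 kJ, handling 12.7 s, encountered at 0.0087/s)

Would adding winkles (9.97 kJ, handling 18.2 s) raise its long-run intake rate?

Current rate: (0.0087×10.8)/(1 + 0.0087×12.7) = 0.08461 kJ/s.
Profitability of winkles: 9.97/18.2 = 0.5478 kJ/s.
0.5478 > 0.08461, so adding winkles raises the average — include it.

Yes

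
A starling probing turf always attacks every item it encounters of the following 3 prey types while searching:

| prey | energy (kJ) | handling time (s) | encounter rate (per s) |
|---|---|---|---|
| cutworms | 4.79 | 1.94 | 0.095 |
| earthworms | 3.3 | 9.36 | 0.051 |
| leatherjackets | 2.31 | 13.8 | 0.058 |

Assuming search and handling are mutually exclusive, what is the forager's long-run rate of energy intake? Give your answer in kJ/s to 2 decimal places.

R = (0.095×4.79 + 0.051×3.3 + 0.058×2.31) / (1 + 0.095×1.94 + 0.051×9.36 + 0.058×13.8) = 0.7573/2.462 = 0.3076 kJ/s.

0.31 kJ/s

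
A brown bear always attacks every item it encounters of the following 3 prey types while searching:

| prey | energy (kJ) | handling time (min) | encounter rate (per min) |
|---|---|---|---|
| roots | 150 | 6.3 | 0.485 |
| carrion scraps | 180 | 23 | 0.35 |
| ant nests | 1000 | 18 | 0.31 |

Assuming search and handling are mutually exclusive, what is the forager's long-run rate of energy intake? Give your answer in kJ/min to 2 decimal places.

25.20 kJ/min

R = (0.485×150 + 0.35×180 + 0.31×1000) / (1 + 0.485×6.3 + 0.35×23 + 0.31×18) = 445.8/17.69 = 25.2 kJ/min.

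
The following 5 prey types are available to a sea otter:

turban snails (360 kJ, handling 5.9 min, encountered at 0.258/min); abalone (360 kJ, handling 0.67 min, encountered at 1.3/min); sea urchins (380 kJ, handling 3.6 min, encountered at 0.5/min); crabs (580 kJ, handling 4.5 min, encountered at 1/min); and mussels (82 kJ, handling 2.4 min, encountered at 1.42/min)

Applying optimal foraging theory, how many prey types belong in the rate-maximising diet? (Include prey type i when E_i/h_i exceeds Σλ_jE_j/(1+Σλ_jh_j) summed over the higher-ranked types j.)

1

Rank by E/h (kJ/min): abalone 537, crabs 129, sea urchins 106, turban snails 61, mussels 34.2. Include each in turn until the next type's E/h falls below the running intake rate.
Rate on top 1: 250.1. crabs: 129 < 250.1 → exclude; stop.
Optimal diet: abalone — 1 of 5 types.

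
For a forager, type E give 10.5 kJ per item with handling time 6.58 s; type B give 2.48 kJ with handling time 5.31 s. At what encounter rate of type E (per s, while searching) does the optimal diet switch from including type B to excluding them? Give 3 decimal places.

The zero-one rule: include type B iff E₂/h₂ > λE₁/(1+λh₁). Equality gives the switch point.
λE₁h₂ = E₂ + λE₂h₁ ⇒ λ = E₂/(E₁h₂ − E₂h₁) = 2.48/(55.75 − 16.32) = 0.06289 per s.

0.063 per s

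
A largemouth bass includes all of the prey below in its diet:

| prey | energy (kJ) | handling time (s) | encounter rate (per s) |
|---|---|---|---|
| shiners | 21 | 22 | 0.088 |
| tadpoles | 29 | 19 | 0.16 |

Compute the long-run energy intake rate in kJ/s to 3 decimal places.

1.086 kJ/s

R = Σλ_iE_i / (1 + Σλ_ih_i)
Numerator: 0.088×21 + 0.16×29 = 6.488
Denominator: 1 + 0.088×22 + 0.16×19 = 5.976
R = 6.488/5.976 = 1.086 kJ/s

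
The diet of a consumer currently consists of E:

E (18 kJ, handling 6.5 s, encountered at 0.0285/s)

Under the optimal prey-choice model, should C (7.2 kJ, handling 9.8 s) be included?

Yes

Intake rate on the current diet: R = (0.0285×18) / (1 + 0.0285×6.5) = 0.513/1.185 = 0.4328 kJ/s.
Profitability of C: 7.2/9.8 = 0.7347 kJ/s.
Since 0.7347 > R, including C increases the long-run rate.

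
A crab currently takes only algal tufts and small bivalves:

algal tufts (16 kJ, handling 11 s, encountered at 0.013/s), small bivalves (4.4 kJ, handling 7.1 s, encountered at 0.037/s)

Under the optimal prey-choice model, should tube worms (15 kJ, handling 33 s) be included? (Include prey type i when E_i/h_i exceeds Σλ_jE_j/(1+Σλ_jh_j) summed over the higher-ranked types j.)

On algal tufts and small bivalves alone, R = ΣλE/(1+Σλh) = 0.3708/1.406 = 0.2638 kJ/s.
tube worms: E/h = 15/33 = 0.4545 kJ/s.
Since 0.4545 > R, including tube worms increases the long-run rate.

Yes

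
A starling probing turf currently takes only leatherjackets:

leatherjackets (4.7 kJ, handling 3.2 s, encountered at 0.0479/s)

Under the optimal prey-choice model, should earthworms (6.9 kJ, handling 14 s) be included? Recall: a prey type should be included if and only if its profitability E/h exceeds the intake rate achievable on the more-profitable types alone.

On leatherjackets alone, R = ΣλE/(1+Σλh) = 0.2251/1.153 = 0.1952 kJ/s.
earthworms: E/h = 6.9/14 = 0.4929 kJ/s.
0.4929 > 0.1952, so adding earthworms raises the average — include it.

Yes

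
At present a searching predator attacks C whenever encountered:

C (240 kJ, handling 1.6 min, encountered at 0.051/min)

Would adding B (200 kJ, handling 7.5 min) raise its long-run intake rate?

On C alone, R = ΣλE/(1+Σλh) = 12.24/1.082 = 11.32 kJ/min.
B: E/h = 200/7.5 = 26.67 kJ/min.
26.67 > 11.32, so adding B raises the average — include it.

Yes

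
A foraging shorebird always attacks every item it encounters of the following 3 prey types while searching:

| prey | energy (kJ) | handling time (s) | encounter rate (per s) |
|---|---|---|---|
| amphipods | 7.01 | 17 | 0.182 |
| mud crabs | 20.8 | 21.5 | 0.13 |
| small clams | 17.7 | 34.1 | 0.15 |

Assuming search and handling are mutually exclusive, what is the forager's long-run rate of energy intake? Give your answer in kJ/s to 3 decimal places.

0.553 kJ/s

R = Σλ_iE_i / (1 + Σλ_ih_i)
Numerator: 0.182×7.01 + 0.13×20.8 + 0.15×17.7 = 6.635
Denominator: 1 + 0.182×17 + 0.13×21.5 + 0.15×34.1 = 12
R = 6.635/12 = 0.5527 kJ/s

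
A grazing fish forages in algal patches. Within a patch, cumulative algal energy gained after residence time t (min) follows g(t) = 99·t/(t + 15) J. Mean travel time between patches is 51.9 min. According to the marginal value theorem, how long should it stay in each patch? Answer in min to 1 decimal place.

27.9 min

Optimal t* satisfies g'(t*) = g(t*)/(T + t*).
g'(t) = 99·15/(t + 15)². Setting 99·15/(t+15)² = 99t/[(t+15)(51.9+t)] gives 15(51.9+t) = t(t+15), so t² = 15×51.9 = 778.5.
t* = √778.5 = 27.9 min.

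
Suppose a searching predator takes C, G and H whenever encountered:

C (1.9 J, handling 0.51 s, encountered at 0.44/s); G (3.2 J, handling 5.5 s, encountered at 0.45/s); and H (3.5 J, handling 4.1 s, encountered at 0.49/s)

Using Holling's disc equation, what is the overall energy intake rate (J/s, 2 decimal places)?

0.70 J/s

R = (0.44×1.9 + 0.45×3.2 + 0.49×3.5) / (1 + 0.44×0.51 + 0.45×5.5 + 0.49×4.1) = 3.991/5.708 = 0.6991 J/s.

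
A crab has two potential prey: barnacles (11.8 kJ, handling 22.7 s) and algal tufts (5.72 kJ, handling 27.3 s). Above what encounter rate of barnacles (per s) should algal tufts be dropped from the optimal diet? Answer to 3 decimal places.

Drop algal tufts once their profitability E₂/h₂ falls below the rate achievable on barnacles alone: E₂/h₂ = λE₁/(1 + λh₁).
Solve for λ: λE₁h₂ = E₂(1 + λh₁) → λ(E₁h₂ − E₂h₁) = E₂ → λ = E₂/(E₁h₂ − E₂h₁).
λ = 5.72/(11.8×27.3 − 5.72×22.7) = 5.72/192.3 = 0.02975 per s.

0.030 per s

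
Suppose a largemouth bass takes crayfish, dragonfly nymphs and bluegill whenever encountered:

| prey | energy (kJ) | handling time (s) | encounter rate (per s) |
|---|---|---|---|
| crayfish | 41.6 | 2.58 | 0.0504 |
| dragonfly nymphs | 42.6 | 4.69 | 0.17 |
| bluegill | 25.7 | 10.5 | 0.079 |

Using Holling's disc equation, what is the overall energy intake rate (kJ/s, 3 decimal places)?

R = (0.0504×41.6 + 0.17×42.6 + 0.079×25.7) / (1 + 0.0504×2.58 + 0.17×4.69 + 0.079×10.5) = 11.37/2.757 = 4.124 kJ/s.

4.124 kJ/s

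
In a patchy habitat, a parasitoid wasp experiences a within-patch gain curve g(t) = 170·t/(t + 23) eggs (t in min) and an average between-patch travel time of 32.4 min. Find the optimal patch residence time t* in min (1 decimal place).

Maximise g(t)/(T+t): set derivative to zero → g'(t)(T+t) = g(t).
g'(t) = 170·23/(t + 23)². Setting 170·23/(t+23)² = 170t/[(t+23)(32.4+t)] gives 23(32.4+t) = t(t+23), so t² = 23×32.4 = 745.2.
t* = √745.2 = 27.3 min.

27.3 min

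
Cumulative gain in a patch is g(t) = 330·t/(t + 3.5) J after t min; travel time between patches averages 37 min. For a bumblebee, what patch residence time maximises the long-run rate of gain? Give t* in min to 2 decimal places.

11.38 min

Optimal t* satisfies g'(t*) = g(t*)/(T + t*).
g'(t) = 330·3.5/(t + 3.5)². Setting 330·3.5/(t+3.5)² = 330t/[(t+3.5)(37+t)] gives 3.5(37+t) = t(t+3.5), so t² = 3.5×37 = 129.5.
t* = √129.5 = 11.38 min.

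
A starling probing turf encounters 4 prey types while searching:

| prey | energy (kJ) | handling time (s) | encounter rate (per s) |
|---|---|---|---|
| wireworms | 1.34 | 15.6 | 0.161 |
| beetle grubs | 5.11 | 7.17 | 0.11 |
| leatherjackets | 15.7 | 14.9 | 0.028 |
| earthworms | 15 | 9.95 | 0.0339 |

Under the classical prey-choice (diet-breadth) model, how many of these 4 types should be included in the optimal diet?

E/h in descending order: earthworms 1.51, leatherjackets 1.05, beetle grubs 0.713, wireworms 0.0859 kJ/s. The optimal diet is the largest prefix of this list for which every included type satisfies E_i/h_i > R on the types above it.
Rate on top 1: 0.3802. leatherjackets: 1.05 > 0.3802 → include.
Rate on top 2: 0.5404. beetle grubs: 0.713 > 0.5404 → include.
Rate on top 3: 0.5938. wireworms: 0.0859 < 0.5938 → exclude; stop.
Optimal diet: earthworms, leatherjackets, beetle grubs — 3 of 4 types.

3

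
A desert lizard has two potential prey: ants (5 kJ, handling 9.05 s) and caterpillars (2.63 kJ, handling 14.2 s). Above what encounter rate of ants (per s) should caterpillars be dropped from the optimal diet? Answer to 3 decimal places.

0.056 per s

Drop caterpillars once their profitability E₂/h₂ falls below the rate achievable on ants alone: E₂/h₂ = λE₁/(1 + λh₁).
Solve for λ: λE₁h₂ = E₂(1 + λh₁) → λ(E₁h₂ − E₂h₁) = E₂ → λ = E₂/(E₁h₂ − E₂h₁).
λ = 2.63/(5×14.2 − 2.63×9.05) = 2.63/47.2 = 0.05572 per s.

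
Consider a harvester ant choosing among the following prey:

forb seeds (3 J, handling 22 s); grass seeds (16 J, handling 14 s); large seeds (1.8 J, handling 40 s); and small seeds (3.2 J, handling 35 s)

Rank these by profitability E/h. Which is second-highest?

forb seeds

In descending order of E/h:
grass seeds: 16/14 = 1.14 J/s
forb seeds: 3/22 = 0.136 J/s
small seeds: 3.2/35 = 0.0914 J/s
large seeds: 1.8/40 = 0.045 J/s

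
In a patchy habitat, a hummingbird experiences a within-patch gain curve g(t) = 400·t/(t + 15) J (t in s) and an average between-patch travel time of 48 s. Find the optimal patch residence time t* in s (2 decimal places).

26.83 s

Maximise g(t)/(T+t): set derivative to zero → g'(t)(T+t) = g(t).
g'(t) = 400·15/(t + 15)². Setting 400·15/(t+15)² = 400t/[(t+15)(48+t)] gives 15(48+t) = t(t+15), so t² = 15×48 = 720.
t* = √720 = 26.83 s.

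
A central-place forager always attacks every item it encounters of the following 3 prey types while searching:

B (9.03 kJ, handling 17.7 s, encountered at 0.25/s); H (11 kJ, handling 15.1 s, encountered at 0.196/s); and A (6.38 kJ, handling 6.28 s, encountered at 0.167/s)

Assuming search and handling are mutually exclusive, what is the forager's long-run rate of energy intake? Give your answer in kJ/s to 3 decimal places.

0.581 kJ/s

Energy encountered per unit search time: 0.25×9.03 + 0.196×11 + 0.167×6.38 = 5.479 kJ/s.
Handling time per unit search time: 0.25×17.7 + 0.196×15.1 + 0.167×6.28 = 8.433.
Rate = 5.479/(1 + 8.433) = 0.5808 kJ/s.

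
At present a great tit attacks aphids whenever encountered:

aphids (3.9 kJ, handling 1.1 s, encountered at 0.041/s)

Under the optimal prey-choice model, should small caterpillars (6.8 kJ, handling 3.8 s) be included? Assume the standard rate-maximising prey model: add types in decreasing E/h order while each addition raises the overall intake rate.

Intake rate on the current diet: R = (0.041×3.9) / (1 + 0.041×1.1) = 0.1599/1.045 = 0.153 kJ/s.
small caterpillars: E/h = 6.8/3.8 = 1.789 kJ/s.
1.789 > 0.153, so adding small caterpillars raises the average — include it.

Yes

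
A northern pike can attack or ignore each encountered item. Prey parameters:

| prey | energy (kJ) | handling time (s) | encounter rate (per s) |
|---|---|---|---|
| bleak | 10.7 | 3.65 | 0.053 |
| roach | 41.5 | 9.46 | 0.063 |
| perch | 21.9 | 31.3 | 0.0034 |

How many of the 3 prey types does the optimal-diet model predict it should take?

2

Profitabilities (E/h, kJ/s): roach 4.39, bleak 2.93, perch 0.7. Add prey in this order while the next type's profitability exceeds the intake rate on those already taken.
Rate on top 1: 1.638. bleak: 2.93 > 1.638 → include.
Rate on top 2: 1.778. perch: 0.7 < 1.778 → exclude; stop.
Optimal diet: roach, bleak — 2 of 3 types.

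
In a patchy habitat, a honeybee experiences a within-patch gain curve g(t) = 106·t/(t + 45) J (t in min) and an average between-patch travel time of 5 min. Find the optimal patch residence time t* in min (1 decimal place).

15.0 min

Maximise g(t)/(T+t): set derivative to zero → g'(t)(T+t) = g(t).
g'(t) = 106·45/(t + 45)². Setting 106·45/(t+45)² = 106t/[(t+45)(5+t)] gives 45(5+t) = t(t+45), so t² = 45×5 = 225.
t* = √225 = 15 min.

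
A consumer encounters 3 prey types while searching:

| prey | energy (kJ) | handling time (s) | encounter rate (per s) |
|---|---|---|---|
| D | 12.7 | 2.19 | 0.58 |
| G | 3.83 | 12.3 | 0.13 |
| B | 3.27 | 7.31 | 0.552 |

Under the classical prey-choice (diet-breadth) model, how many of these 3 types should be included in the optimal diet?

1

Profitabilities (E/h, kJ/s): D 5.8, B 0.447, G 0.311. Add prey in this order while the next type's profitability exceeds the intake rate on those already taken.
Rate on top 1: 3.245. B: 0.447 < 3.245 → exclude; stop.
Optimal diet: D — 1 of 3 types.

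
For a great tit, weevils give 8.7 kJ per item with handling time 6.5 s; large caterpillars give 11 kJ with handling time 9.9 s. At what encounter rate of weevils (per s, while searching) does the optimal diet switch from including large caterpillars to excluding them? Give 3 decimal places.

Drop large caterpillars once their profitability E₂/h₂ falls below the rate achievable on weevils alone: E₂/h₂ = λE₁/(1 + λh₁).
Solve for λ: λE₁h₂ = E₂(1 + λh₁) → λ(E₁h₂ − E₂h₁) = E₂ → λ = E₂/(E₁h₂ − E₂h₁).
λ = 11/(8.7×9.9 − 11×6.5) = 11/14.63 = 0.7519 per s.

0.752 per s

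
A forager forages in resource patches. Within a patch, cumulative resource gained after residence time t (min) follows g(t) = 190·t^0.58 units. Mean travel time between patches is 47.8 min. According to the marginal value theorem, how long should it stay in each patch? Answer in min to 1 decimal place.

66.0 min

By the marginal value theorem, leave when the instantaneous gain rate g'(t) equals the habitat-wide average g(t)/(T + t).
g'(t) = 0.58·190·t^-0.42. Setting 0.58·190·t^-0.42 = 190·t^0.58/(47.8+t) gives 0.58(47.8+t) = t, so 0.42·t = 0.58×47.8.
t* = 0.58×47.8/0.42 = 66.01 min.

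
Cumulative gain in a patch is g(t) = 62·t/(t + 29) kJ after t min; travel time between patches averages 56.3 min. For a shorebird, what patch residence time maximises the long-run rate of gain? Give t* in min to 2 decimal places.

40.41 min

Optimal t* satisfies g'(t*) = g(t*)/(T + t*).
g'(t) = 62·29/(t + 29)². Setting 62·29/(t+29)² = 62t/[(t+29)(56.3+t)] gives 29(56.3+t) = t(t+29), so t² = 29×56.3 = 1633.
t* = √1633 = 40.41 min.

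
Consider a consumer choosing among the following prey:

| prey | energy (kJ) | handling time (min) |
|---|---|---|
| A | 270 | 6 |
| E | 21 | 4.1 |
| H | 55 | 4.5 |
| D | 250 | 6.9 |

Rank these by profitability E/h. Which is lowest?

E

In descending order of E/h:
A: 270/6 = 45 kJ/min
D: 250/6.9 = 36.2 kJ/min
H: 55/4.5 = 12.2 kJ/min
E: 21/4.1 = 5.12 kJ/min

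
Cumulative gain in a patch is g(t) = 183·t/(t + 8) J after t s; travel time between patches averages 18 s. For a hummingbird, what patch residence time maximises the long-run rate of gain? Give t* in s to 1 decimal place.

Optimal t* satisfies g'(t*) = g(t*)/(T + t*).
g'(t) = 183·8/(t + 8)². Setting 183·8/(t+8)² = 183t/[(t+8)(18+t)] gives 8(18+t) = t(t+8), so t² = 8×18 = 144.
t* = √144 = 12 s.

12.0 s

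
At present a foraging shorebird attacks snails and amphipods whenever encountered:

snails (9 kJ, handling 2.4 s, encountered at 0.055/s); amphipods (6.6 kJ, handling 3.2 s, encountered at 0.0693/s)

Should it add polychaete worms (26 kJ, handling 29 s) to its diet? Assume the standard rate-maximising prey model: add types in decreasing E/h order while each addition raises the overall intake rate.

Yes

On snails and amphipods alone, R = ΣλE/(1+Σλh) = 0.9524/1.354 = 0.7035 kJ/s.
polychaete worms: E/h = 26/29 = 0.8966 kJ/s.
Since 0.8966 > R, including polychaete worms increases the long-run rate.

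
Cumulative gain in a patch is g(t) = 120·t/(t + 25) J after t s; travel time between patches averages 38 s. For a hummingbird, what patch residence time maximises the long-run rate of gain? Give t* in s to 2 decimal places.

Optimal t* satisfies g'(t*) = g(t*)/(T + t*).
g'(t) = 120·25/(t + 25)². Setting 120·25/(t+25)² = 120t/[(t+25)(38+t)] gives 25(38+t) = t(t+25), so t² = 25×38 = 950.
t* = √950 = 30.82 s.

30.82 s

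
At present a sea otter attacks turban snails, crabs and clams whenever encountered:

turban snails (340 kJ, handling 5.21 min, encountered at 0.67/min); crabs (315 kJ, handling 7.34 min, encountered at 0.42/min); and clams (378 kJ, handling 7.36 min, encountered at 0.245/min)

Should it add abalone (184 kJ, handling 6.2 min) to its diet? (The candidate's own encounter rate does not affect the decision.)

Current rate: (0.67×340 + 0.42×315 + 0.245×378)/(1 + 0.67×5.21 + 0.42×7.34 + 0.245×7.36) = 48.28 kJ/min.
Profitability of abalone: 184/6.2 = 29.68 kJ/min.
29.68 < 48.28, so adding abalone would lower the average — exclude it.

No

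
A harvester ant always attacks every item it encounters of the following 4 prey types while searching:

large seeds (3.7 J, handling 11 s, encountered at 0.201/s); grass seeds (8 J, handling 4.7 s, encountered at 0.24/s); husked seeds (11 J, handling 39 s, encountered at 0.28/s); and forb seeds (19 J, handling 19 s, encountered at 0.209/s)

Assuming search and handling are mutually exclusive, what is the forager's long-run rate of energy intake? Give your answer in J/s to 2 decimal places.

0.51 J/s

Energy encountered per unit search time: 0.201×3.7 + 0.24×8 + 0.28×11 + 0.209×19 = 9.715 J/s.
Handling time per unit search time: 0.201×11 + 0.24×4.7 + 0.28×39 + 0.209×19 = 18.23.
Rate = 9.715/(1 + 18.23) = 0.5052 J/s.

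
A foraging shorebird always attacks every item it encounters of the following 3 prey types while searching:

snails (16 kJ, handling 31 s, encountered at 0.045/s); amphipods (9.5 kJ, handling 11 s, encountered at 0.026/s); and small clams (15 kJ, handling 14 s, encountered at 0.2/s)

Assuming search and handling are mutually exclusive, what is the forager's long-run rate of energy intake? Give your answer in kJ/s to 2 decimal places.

0.72 kJ/s

Energy encountered per unit search time: 0.045×16 + 0.026×9.5 + 0.2×15 = 3.967 kJ/s.
Handling time per unit search time: 0.045×31 + 0.026×11 + 0.2×14 = 4.481.
Rate = 3.967/(1 + 4.481) = 0.7238 kJ/s.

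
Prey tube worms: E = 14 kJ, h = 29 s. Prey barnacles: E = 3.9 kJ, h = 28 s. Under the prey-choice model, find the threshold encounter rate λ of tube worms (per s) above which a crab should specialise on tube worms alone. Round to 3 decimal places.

The zero-one rule: include barnacles iff E₂/h₂ > λE₁/(1+λh₁). Equality gives the switch point.
λE₁h₂ = E₂ + λE₂h₁ ⇒ λ = E₂/(E₁h₂ − E₂h₁) = 3.9/(392 − 113.1) = 0.01398 per s.

0.014 per s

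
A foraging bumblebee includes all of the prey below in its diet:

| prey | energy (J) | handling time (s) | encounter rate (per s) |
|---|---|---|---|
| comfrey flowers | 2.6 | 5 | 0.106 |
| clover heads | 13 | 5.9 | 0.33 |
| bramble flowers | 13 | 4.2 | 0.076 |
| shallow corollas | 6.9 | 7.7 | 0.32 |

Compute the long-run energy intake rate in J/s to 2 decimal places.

R = Σλ_iE_i / (1 + Σλ_ih_i)
Numerator: 0.106×2.6 + 0.33×13 + 0.076×13 + 0.32×6.9 = 7.762
Denominator: 1 + 0.106×5 + 0.33×5.9 + 0.076×4.2 + 0.32×7.7 = 6.26
R = 7.762/6.26 = 1.24 J/s

1.24 J/s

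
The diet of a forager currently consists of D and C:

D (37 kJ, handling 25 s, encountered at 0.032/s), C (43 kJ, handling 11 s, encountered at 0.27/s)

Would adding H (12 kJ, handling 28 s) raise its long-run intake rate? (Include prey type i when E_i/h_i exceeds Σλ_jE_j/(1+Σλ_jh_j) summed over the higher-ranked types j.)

No

Intake rate on the current diet: R = (0.032×37 + 0.27×43) / (1 + 0.032×25 + 0.27×11) = 12.79/4.77 = 2.682 kJ/s.
H: E/h = 12/28 = 0.4286 kJ/s.
0.4286 < 2.682, so adding H would lower the average — exclude it.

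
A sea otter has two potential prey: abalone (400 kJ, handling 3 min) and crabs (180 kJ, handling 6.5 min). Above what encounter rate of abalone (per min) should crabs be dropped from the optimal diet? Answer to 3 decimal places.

0.087 per min

The zero-one rule: include crabs iff E₂/h₂ > λE₁/(1+λh₁). Equality gives the switch point.
λE₁h₂ = E₂ + λE₂h₁ ⇒ λ = E₂/(E₁h₂ − E₂h₁) = 180/(2600 − 540) = 0.08738 per min.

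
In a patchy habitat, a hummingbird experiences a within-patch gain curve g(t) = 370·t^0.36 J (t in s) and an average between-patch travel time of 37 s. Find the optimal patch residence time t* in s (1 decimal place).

20.8 s

Maximise g(t)/(T+t): set derivative to zero → g'(t)(T+t) = g(t).
g'(t) = 0.36·370·t^-0.64. Setting 0.36·370·t^-0.64 = 370·t^0.36/(37+t) gives 0.36(37+t) = t, so 0.64·t = 0.36×37.
t* = 0.36×37/0.64 = 20.81 s.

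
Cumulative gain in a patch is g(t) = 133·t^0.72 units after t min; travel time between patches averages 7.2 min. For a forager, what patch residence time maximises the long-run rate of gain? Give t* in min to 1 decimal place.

Optimal t* satisfies g'(t*) = g(t*)/(T + t*).
g'(t) = 0.72·133·t^-0.28. Setting 0.72·133·t^-0.28 = 133·t^0.72/(7.2+t) gives 0.72(7.2+t) = t, so 0.28·t = 0.72×7.2.
t* = 0.72×7.2/0.28 = 18.51 min.

18.5 min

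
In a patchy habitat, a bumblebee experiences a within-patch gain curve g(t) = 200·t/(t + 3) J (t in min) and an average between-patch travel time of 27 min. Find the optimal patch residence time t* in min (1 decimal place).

9.0 min

Maximise g(t)/(T+t): set derivative to zero → g'(t)(T+t) = g(t).
g'(t) = 200·3/(t + 3)². Setting 200·3/(t+3)² = 200t/[(t+3)(27+t)] gives 3(27+t) = t(t+3), so t² = 3×27 = 81.
t* = √81 = 9 min.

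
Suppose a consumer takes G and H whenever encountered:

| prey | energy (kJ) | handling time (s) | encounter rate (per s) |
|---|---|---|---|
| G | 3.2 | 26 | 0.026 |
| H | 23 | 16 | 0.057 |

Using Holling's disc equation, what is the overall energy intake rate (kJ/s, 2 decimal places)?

R = (0.026×3.2 + 0.057×23) / (1 + 0.026×26 + 0.057×16) = 1.394/2.588 = 0.5387 kJ/s.

0.54 kJ/s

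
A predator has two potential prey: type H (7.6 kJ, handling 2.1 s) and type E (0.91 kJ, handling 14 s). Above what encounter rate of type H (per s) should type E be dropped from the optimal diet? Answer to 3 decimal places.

0.009 per s

The zero-one rule: include type E iff E₂/h₂ > λE₁/(1+λh₁). Equality gives the switch point.
λE₁h₂ = E₂ + λE₂h₁ ⇒ λ = E₂/(E₁h₂ − E₂h₁) = 0.91/(106.4 − 1.911) = 0.008709 per s.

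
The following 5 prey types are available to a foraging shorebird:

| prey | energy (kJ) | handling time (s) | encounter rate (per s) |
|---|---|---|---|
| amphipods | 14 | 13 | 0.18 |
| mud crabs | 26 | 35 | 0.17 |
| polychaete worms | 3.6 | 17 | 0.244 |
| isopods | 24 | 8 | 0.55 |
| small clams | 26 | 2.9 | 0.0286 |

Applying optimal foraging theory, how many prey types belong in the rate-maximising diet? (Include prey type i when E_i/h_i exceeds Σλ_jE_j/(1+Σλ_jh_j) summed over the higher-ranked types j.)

Profitabilities (E/h, kJ/s): small clams 8.97, isopods 3, amphipods 1.08, mud crabs 0.743, polychaete worms 0.212. Add prey in this order while the next type's profitability exceeds the intake rate on those already taken.
Rate on top 1: 0.6866. isopods: 3 > 0.6866 → include.
Rate on top 2: 2.543. amphipods: 1.08 < 2.543 → exclude; stop.
Optimal diet: small clams, isopods — 2 of 5 types.

2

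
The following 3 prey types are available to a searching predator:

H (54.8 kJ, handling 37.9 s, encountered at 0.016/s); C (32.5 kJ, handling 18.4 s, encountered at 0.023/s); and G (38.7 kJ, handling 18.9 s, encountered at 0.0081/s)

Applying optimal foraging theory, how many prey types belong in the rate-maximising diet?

Profitabilities (E/h, kJ/s): G 2.05, C 1.77, H 1.45. Add prey in this order while the next type's profitability exceeds the intake rate on those already taken.
Rate on top 1: 0.2719. C: 1.77 > 0.2719 → include.
Rate on top 2: 0.6731. H: 1.45 > 0.6731 → include.
Optimal diet: G, C, H — 3 of 3 types.

3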